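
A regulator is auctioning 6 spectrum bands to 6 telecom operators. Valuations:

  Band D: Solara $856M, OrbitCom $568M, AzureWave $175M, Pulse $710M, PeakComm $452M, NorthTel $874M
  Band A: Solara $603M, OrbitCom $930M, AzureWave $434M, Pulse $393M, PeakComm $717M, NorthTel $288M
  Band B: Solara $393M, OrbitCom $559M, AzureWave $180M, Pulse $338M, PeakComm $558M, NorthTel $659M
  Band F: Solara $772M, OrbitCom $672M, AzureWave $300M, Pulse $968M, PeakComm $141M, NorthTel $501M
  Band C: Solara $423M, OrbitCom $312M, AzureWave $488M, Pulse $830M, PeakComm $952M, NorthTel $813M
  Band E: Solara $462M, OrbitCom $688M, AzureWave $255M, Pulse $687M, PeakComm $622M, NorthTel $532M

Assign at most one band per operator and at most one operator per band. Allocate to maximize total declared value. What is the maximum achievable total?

Max total: $4620M

This is the linear assignment problem.
Optimal: Solara→Band D ($856M), OrbitCom→Band A ($930M), AzureWave→Band E ($255M), Pulse→Band F ($968M), PeakComm→Band C ($952M), NorthTel→Band B ($659M) — total 856+930+255+968+952+659 = $4620M.
Column-greedy (each band in turn goes to its best remaining operator) gives $4280M, worse by 340.
Every other assignment is strictly worse.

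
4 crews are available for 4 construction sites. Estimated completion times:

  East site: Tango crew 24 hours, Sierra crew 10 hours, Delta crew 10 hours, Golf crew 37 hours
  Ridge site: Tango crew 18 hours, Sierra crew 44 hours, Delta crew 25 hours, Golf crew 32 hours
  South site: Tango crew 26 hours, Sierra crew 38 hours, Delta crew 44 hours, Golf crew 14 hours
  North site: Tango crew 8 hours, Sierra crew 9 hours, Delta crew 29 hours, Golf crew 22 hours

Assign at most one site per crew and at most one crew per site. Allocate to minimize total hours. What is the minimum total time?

Minimum total: 51 hours

Optimal: Tango crew→Ridge site (18 hours), Sierra crew→North site (9 hours), Delta crew→East site (10 hours), Golf crew→South site (14 hours) — total 18+9+10+14 = 51 hours.
Min-entry greedy (repeatedly take the single cheapest remaining cell) gives 57 hours, worse by 6.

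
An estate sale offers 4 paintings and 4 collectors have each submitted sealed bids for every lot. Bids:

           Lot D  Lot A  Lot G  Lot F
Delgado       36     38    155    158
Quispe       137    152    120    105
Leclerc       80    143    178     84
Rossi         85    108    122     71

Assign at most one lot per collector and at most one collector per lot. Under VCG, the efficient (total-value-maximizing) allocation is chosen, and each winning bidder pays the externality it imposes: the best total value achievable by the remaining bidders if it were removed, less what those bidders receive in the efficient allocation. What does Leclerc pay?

Efficient allocation: Delgado→Lot F ($158), Quispe→Lot D ($137), Leclerc→Lot G ($178), Rossi→Lot A ($108); total welfare W = $581.
Leclerc receives Lot G at value $178, so the others get W − 178 = $403.
Without Leclerc: best allocation of the remaining 3 bidders over all 4 lots is Delgado→Lot F ($158), Quispe→Lot A ($152), Rossi→Lot G ($122), total $432.
VCG payment = (others' best without Leclerc) − (others' welfare with Leclerc) = 432 − 403 = $29.

Leclerc pays $29.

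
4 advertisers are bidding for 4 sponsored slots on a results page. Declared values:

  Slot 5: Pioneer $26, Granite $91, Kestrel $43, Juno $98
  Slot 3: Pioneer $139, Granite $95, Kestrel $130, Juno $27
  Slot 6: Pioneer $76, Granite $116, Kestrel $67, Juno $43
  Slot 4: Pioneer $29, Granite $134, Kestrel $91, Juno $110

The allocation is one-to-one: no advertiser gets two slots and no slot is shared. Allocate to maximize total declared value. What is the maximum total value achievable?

Optimal: Pioneer→Slot 3 ($139), Granite→Slot 6 ($116), Kestrel→Slot 4 ($91), Juno→Slot 5 ($98) — total 139+116+91+98 = $444.
Max-entry greedy (repeatedly take the single best remaining cell) gives $438, worse by 6.
Next-best assignment: Pioneer→Slot 3, Granite→Slot 4, Kestrel→Slot 6, Juno→Slot 5 = $438.
Checked against all permutations: $444 is optimal.

Maximum total: $444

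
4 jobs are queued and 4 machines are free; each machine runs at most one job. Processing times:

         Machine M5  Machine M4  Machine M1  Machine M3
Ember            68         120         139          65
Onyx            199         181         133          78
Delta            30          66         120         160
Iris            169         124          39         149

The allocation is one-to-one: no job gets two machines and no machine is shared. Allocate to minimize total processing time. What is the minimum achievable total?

Treat this as an assignment problem: match each job to one machine.
Optimal: Ember→Machine M5 (68 min), Onyx→Machine M3 (78 min), Delta→Machine M4 (66 min), Iris→Machine M1 (39 min) — total 68+78+66+39 = 251 min.
Column-greedy (each machine in turn goes to its cheapest remaining job) gives 267 min, worse by 16.
Every other assignment is strictly worse.

Min total: 251 min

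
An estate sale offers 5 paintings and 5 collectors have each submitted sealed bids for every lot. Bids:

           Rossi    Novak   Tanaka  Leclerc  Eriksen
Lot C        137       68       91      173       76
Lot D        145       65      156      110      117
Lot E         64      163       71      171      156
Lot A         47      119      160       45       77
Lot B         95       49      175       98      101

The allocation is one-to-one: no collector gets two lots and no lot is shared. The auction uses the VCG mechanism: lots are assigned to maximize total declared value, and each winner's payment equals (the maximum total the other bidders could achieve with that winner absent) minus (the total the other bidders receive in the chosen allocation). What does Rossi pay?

Efficient allocation: Rossi→Lot D ($145), Novak→Lot A ($119), Tanaka→Lot B ($175), Leclerc→Lot C ($173), Eriksen→Lot E ($156); total welfare W = $768.
Rossi receives Lot D at value $145, so the others get W − 145 = $623.
Without Rossi: best allocation of the remaining 4 bidders over all 5 lots is Novak→Lot E ($163), Tanaka→Lot B ($175), Leclerc→Lot C ($173), Eriksen→Lot D ($117), total $628.
VCG payment = (others' best without Rossi) − (others' welfare with Rossi) = 628 − 623 = $5.

Rossi pays $5.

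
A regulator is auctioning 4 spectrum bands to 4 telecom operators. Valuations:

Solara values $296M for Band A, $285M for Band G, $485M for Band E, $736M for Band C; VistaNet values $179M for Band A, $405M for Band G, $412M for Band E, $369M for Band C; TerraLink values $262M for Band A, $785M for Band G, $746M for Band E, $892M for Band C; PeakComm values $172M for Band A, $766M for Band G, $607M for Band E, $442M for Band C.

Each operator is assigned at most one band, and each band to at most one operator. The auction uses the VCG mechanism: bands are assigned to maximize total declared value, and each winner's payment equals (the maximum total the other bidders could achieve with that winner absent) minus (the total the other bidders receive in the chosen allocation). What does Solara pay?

Efficient allocation: Solara→Band C ($736M), VistaNet→Band A ($179M), TerraLink→Band E ($746M), PeakComm→Band G ($766M); total welfare W = $2427M.
Solara receives Band C at value $736M, so the others get W − 736 = $1691M.
Without Solara: best allocation of the remaining 3 bidders over all 4 bands is VistaNet→Band E ($412M), TerraLink→Band C ($892M), PeakComm→Band G ($766M), total $2070M.
VCG payment = (others' best without Solara) − (others' welfare with Solara) = 2070 − 1691 = $379M.

Solara pays $379M.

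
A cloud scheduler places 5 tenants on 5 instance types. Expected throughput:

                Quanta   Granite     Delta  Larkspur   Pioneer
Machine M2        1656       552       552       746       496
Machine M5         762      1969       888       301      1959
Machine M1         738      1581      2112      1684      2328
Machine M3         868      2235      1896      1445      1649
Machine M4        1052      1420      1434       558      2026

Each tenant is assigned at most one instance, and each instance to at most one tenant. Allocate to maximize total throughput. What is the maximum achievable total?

Optimal: Quanta→Machine M2 (1656 ops/s), Granite→Machine M5 (1969 ops/s), Delta→Machine M3 (1896 ops/s), Larkspur→Machine M1 (1684 ops/s), Pioneer→Machine M4 (2026 ops/s) — total 1656+1969+1896+1684+2026 = 9231 ops/s.
Max-entry greedy (repeatedly take the single best remaining cell) gives 7954 ops/s, worse by 1277.
No other one-to-one assignment exceeds 9231 ops/s.

Maximum total: 9231 ops/s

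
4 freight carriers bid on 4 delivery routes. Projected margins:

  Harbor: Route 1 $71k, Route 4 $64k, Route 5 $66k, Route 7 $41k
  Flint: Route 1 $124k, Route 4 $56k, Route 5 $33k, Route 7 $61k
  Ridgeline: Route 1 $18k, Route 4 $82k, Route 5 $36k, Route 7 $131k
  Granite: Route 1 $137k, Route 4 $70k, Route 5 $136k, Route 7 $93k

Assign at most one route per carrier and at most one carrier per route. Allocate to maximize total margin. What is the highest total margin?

Treat this as an assignment problem: match each carrier to one route.
Optimal: Harbor→Route 4 ($64k), Flint→Route 1 ($124k), Ridgeline→Route 7 ($131k), Granite→Route 5 ($136k) — total 64+124+131+136 = $455k.

Maximum total: $455k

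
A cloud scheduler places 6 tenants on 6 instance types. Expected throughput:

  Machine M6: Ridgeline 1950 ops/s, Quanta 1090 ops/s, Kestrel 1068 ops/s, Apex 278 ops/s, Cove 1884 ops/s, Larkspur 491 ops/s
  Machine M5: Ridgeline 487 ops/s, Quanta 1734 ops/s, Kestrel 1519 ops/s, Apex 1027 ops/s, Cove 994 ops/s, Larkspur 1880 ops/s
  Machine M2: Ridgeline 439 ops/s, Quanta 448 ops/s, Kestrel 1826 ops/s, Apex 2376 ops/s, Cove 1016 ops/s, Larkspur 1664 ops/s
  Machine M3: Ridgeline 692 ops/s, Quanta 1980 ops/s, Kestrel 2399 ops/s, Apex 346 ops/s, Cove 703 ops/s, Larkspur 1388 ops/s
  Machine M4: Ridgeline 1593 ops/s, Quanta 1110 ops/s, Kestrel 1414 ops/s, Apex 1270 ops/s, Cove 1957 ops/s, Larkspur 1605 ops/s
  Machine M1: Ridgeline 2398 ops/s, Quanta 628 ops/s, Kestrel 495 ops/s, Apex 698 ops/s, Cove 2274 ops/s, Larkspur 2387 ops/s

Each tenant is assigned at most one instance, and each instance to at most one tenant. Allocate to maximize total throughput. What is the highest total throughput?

Max total: 12803 ops/s

This is the linear assignment problem.
Optimal: Ridgeline→Machine M6 (1950 ops/s), Quanta→Machine M5 (1734 ops/s), Kestrel→Machine M3 (2399 ops/s), Apex→Machine M2 (2376 ops/s), Cove→Machine M4 (1957 ops/s), Larkspur→Machine M1 (2387 ops/s) — total 1950+1734+2399+2376+1957+2387 = 12803 ops/s.
Row-greedy (each tenant in turn takes its best remaining instance) gives 11238 ops/s, worse by 1565.
Every other assignment is strictly worse.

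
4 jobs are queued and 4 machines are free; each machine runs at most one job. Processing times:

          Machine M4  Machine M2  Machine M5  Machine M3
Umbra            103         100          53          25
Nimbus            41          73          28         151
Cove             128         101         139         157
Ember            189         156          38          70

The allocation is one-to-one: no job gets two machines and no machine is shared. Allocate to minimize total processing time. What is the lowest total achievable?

This is a one-to-one assignment (minimum-cost bipartite matching).
Optimal: Umbra→Machine M3 (25 min), Nimbus→Machine M4 (41 min), Cove→Machine M2 (101 min), Ember→Machine M5 (38 min) — total 25+41+101+38 = 205 min.
Row-greedy (each job in turn takes its cheapest remaining machine) gives 343 min, worse by 138.

Min total: 205 min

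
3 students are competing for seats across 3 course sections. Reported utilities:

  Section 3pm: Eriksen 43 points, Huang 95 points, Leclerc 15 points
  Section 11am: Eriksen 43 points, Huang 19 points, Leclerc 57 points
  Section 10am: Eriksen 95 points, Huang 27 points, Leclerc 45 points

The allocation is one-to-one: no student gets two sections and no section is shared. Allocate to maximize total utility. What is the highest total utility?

Max total: 247 points

Optimal: Eriksen→Section 10am (95 points), Huang→Section 3pm (95 points), Leclerc→Section 11am (57 points) — total 95+95+57 = 247 points.
Swapping Huang↔Leclerc (Huang→Section 11am 19 points, Leclerc→Section 3pm 15 points) loses 118.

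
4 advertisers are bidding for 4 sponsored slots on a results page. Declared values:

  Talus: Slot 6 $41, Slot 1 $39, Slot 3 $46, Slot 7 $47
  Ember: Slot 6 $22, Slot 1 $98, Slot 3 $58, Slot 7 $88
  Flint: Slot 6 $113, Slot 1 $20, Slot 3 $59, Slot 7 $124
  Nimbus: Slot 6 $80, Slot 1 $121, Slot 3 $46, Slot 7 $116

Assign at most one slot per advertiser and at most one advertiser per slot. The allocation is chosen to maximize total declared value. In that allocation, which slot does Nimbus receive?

Nimbus receives Slot 7.

Optimal: Talus→Slot 3 ($46), Ember→Slot 1 ($98), Flint→Slot 6 ($113), Nimbus→Slot 7 ($116) — total 46+98+113+116 = $373.
Nimbus's own top slot is Slot 1 ($121), but forcing Nimbus→Slot 1 and reassigning the rest optimally gives only $368 — worse by 5.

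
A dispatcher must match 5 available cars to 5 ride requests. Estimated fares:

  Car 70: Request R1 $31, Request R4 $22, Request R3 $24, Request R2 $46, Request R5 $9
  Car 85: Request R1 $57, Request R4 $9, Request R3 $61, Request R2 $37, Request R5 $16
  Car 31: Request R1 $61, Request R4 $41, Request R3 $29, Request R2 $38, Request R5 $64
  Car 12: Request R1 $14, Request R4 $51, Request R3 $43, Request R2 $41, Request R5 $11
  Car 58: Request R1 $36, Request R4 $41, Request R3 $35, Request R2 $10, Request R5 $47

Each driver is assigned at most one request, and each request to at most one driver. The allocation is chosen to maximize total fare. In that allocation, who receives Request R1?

Treat this as an assignment problem: match each driver to one request.
Optimal: Car 70→Request R2 ($46), Car 85→Request R3 ($61), Car 31→Request R1 ($61), Car 12→Request R4 ($51), Car 58→Request R5 ($47) — total 46+61+61+51+47 = $266.
Max-entry greedy (repeatedly take the single best remaining cell) gives $258, worse by 8.
Next-best assignment: Car 70→Request R2, Car 85→Request R3, Car 31→Request R5, Car 12→Request R4, Car 58→Request R1 = $258.
Swapping Car 31↔Car 58 (Car 31→Request R5 $64, Car 58→Request R1 $36) loses 8.
Car 31's own top request is Request R5 ($64), but forcing Car 31→Request R5 and reassigning the rest optimally gives only $258 — worse by 8.

Car 31 receives Request R1.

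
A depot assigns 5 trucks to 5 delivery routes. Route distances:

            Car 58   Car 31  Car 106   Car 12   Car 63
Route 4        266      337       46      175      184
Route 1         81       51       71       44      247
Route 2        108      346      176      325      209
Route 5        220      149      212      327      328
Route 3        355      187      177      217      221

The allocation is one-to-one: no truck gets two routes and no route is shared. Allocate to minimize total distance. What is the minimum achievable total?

Optimal: Car 58→Route 2 (108 km), Car 31→Route 5 (149 km), Car 106→Route 4 (46 km), Car 12→Route 1 (44 km), Car 63→Route 3 (221 km) — total 108+149+46+44+221 = 568 km.
Row-greedy (each truck in turn takes its cheapest remaining route) gives 702 km, worse by 134.
Swapping Car 63↔Car 12 (Car 63→Route 1 247 km, Car 12→Route 3 217 km) adds 199.

Minimum total: 568 km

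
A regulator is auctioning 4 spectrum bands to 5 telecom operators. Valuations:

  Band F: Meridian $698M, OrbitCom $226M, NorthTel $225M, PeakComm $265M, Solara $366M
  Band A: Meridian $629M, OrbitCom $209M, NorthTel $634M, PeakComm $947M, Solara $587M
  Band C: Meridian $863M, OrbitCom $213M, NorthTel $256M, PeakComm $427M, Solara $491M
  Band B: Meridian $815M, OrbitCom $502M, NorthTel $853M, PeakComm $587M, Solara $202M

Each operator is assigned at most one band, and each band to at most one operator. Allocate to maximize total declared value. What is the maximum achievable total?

Optimal: Solara→Band F ($366M), PeakComm→Band A ($947M), Meridian→Band C ($863M), NorthTel→Band B ($853M) — total 366+947+863+853 = $3029M.
Row-greedy (each operator in turn takes its best remaining band) gives $2264M, worse by 765.
Every other assignment is strictly worse.

Maximum total: $3029M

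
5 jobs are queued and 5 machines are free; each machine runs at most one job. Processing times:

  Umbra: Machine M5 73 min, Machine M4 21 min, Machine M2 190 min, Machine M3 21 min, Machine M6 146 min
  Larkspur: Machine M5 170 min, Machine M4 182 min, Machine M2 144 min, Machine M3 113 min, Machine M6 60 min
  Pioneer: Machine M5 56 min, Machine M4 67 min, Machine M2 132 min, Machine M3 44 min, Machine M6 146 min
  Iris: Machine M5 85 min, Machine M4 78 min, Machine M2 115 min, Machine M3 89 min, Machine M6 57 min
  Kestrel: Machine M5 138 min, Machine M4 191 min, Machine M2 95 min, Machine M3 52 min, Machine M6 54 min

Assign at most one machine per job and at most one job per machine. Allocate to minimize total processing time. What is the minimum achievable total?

Optimal: Umbra→Machine M4 (21 min), Larkspur→Machine M6 (60 min), Pioneer→Machine M5 (56 min), Iris→Machine M2 (115 min), Kestrel→Machine M3 (52 min) — total 21+60+56+115+52 = 304 min.
Column-greedy (each machine in turn goes to its cheapest remaining job) gives 321 min, worse by 17.
Next-best assignment: Umbra→Machine M4, Larkspur→Machine M6, Pioneer→Machine M3, Iris→Machine M5, Kestrel→Machine M2 = 305 min.
No other one-to-one assignment undercuts 304 min.

Minimum total: 304 min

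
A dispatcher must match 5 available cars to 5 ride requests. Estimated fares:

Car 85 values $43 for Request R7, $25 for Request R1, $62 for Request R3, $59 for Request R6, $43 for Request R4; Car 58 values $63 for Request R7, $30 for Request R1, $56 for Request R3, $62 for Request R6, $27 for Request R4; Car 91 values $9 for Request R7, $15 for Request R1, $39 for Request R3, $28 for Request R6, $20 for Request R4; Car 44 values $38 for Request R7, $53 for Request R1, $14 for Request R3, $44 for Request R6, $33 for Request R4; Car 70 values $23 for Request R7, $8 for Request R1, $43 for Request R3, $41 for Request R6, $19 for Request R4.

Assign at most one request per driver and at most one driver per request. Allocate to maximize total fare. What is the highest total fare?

Maximum total: $239

Optimal: Car 85→Request R3 ($62), Car 58→Request R7 ($63), Car 91→Request R4 ($20), Car 44→Request R1 ($53), Car 70→Request R6 ($41) — total 62+63+20+53+41 = $239.
Row-greedy (each driver in turn takes its best remaining request) gives $225, worse by 14.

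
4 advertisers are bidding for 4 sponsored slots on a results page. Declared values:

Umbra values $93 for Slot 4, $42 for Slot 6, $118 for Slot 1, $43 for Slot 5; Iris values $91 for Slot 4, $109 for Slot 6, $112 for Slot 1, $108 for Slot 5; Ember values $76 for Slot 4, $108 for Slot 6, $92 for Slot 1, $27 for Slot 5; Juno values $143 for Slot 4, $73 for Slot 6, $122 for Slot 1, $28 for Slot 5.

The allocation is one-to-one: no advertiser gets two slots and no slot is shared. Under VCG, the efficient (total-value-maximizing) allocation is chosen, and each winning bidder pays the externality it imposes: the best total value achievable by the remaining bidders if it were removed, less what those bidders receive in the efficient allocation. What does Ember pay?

Efficient allocation: Umbra→Slot 1 ($118), Iris→Slot 5 ($108), Ember→Slot 6 ($108), Juno→Slot 4 ($143); total welfare W = $477.
Ember receives Slot 6 at value $108, so the others get W − 108 = $369.
Without Ember: best allocation of the remaining 3 bidders over all 4 slots is Umbra→Slot 1 ($118), Iris→Slot 6 ($109), Juno→Slot 4 ($143), total $370.
VCG payment = (others' best without Ember) − (others' welfare with Ember) = 370 − 369 = $1.

Ember pays $1.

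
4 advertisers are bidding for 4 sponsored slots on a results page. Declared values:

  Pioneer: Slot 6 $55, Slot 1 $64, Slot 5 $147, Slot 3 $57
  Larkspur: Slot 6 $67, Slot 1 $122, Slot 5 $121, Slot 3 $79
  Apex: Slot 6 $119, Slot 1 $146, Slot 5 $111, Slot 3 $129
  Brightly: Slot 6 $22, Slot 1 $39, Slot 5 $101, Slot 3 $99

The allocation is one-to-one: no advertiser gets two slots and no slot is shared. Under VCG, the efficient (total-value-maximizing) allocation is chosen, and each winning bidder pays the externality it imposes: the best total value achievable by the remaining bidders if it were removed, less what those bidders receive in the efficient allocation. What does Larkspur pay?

Larkspur pays $27.

Efficient allocation: Pioneer→Slot 5 ($147), Larkspur→Slot 1 ($122), Apex→Slot 6 ($119), Brightly→Slot 3 ($99); total welfare W = $487.
Larkspur receives Slot 1 at value $122, so the others get W − 122 = $365.
Without Larkspur: best allocation of the remaining 3 bidders over all 4 slots is Pioneer→Slot 5 ($147), Apex→Slot 1 ($146), Brightly→Slot 3 ($99), total $392.
VCG payment = (others' best without Larkspur) − (others' welfare with Larkspur) = 392 − 365 = $27.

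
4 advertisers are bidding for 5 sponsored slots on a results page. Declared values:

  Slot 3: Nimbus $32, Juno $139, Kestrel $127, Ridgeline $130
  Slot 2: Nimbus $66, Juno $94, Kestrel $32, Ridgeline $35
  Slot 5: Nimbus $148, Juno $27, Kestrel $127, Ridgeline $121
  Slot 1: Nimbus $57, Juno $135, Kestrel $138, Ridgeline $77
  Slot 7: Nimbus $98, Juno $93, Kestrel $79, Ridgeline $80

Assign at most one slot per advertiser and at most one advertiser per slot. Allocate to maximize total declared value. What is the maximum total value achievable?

Optimal: Nimbus→Slot 5 ($148), Juno→Slot 2 ($94), Kestrel→Slot 1 ($138), Ridgeline→Slot 3 ($130) — total 148+94+138+130 = $510.
Row-greedy (each advertiser in turn takes its best remaining slot) gives $505, worse by 5.
Next-best assignment: Nimbus→Slot 5, Juno→Slot 7, Kestrel→Slot 1, Ridgeline→Slot 3 = $509.
Every other assignment is strictly worse.

Max total: $510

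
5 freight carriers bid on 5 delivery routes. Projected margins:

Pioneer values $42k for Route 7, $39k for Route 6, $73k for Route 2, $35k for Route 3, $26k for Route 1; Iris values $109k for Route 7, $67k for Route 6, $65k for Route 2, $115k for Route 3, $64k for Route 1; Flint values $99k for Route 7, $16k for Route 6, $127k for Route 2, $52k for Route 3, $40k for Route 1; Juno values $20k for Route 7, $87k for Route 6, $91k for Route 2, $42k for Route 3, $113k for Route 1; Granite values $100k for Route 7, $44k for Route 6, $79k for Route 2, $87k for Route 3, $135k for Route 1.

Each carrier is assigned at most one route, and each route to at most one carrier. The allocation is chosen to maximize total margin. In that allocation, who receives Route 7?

Flint receives Route 7.

Optimal: Pioneer→Route 2 ($73k), Iris→Route 3 ($115k), Flint→Route 7 ($99k), Juno→Route 6 ($87k), Granite→Route 1 ($135k) — total 73+115+99+87+135 = $509k.
Column-greedy (each route in turn goes to its best remaining carrier) gives $436k, worse by 73.
Every other assignment is strictly worse.
Flint's own top route is Route 2 ($127k), but forcing Flint→Route 2 and reassigning the rest optimally gives only $506k — worse by 3.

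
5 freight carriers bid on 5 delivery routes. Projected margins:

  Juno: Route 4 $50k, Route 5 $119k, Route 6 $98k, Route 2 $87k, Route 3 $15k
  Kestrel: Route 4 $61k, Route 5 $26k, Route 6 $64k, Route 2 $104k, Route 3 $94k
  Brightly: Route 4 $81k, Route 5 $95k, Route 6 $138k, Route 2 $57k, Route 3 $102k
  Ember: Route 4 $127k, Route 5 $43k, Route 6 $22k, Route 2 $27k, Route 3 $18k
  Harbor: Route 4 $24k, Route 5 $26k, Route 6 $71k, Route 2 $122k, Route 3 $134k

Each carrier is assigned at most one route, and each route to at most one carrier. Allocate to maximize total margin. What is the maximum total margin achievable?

Treat this as an assignment problem: match each carrier to one route.
Optimal: Juno→Route 5 ($119k), Kestrel→Route 2 ($104k), Brightly→Route 6 ($138k), Ember→Route 4 ($127k), Harbor→Route 3 ($134k) — total 119+104+138+127+134 = $622k.
Column-greedy (each route in turn goes to its best remaining carrier) gives $600k, worse by 22.

Max total: $622k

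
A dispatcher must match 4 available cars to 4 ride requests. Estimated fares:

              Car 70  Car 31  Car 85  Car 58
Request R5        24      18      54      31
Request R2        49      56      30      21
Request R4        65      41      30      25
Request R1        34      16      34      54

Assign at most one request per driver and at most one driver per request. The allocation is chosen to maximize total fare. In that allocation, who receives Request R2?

Optimal: Car 70→Request R4 ($65), Car 31→Request R2 ($56), Car 85→Request R5 ($54), Car 58→Request R1 ($54) — total 65+56+54+54 = $229.
Next-best assignment: Car 70→Request R2, Car 31→Request R4, Car 85→Request R5, Car 58→Request R1 = $198.
Checked against all permutations: $229 is optimal.

Car 31 receives Request R2.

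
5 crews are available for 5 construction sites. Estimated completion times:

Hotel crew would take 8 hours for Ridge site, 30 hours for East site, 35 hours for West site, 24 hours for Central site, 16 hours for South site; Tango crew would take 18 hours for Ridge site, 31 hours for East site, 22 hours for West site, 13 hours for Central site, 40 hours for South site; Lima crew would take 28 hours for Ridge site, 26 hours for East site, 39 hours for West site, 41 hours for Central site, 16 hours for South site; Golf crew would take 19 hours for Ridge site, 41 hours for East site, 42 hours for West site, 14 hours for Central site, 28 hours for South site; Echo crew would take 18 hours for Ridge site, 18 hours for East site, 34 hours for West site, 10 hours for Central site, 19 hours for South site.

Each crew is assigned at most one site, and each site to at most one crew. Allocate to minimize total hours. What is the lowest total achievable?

Optimal: Hotel crew→Ridge site (8 hours), Tango crew→West site (22 hours), Lima crew→South site (16 hours), Golf crew→Central site (14 hours), Echo crew→East site (18 hours) — total 8+22+16+14+18 = 78 hours.
Row-greedy (each crew in turn takes its cheapest remaining site) gives 112 hours, worse by 34.
Next-best assignment: Hotel crew→Ridge site, Tango crew→West site, Lima crew→East site, Golf crew→Central site, Echo crew→South site = 89 hours.
Swapping Tango crew↔Hotel crew (Tango crew→Ridge site 18 hours, Hotel crew→West site 35 hours) adds 23.

Minimum total: 78 hours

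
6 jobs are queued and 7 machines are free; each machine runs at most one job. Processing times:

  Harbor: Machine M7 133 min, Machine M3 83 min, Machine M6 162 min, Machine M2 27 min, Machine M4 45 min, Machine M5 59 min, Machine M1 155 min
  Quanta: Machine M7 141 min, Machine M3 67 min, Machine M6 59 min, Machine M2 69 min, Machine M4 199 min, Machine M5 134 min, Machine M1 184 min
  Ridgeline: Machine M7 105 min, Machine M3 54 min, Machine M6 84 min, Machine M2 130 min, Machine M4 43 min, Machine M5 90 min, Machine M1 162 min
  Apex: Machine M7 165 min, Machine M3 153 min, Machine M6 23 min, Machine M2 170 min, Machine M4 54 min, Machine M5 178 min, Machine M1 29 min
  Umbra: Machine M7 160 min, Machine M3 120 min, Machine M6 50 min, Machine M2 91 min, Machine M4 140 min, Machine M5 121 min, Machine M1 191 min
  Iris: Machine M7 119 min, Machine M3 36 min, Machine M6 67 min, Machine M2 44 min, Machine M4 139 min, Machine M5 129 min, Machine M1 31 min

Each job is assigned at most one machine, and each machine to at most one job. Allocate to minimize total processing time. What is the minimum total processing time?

Minimum total: 286 min

Optimal: Harbor→Machine M5 (59 min), Quanta→Machine M2 (69 min), Ridgeline→Machine M4 (43 min), Apex→Machine M1 (29 min), Umbra→Machine M6 (50 min), Iris→Machine M3 (36 min) — total 59+69+43+29+50+36 = 286 min.
Min-entry greedy (repeatedly take the single cheapest remaining cell) gives 312 min, worse by 26.
Next-best assignment: Harbor→Machine M5, Quanta→Machine M3, Ridgeline→Machine M4, Apex→Machine M1, Umbra→Machine M6, Iris→Machine M2 = 292 min.
Every other assignment is strictly worse.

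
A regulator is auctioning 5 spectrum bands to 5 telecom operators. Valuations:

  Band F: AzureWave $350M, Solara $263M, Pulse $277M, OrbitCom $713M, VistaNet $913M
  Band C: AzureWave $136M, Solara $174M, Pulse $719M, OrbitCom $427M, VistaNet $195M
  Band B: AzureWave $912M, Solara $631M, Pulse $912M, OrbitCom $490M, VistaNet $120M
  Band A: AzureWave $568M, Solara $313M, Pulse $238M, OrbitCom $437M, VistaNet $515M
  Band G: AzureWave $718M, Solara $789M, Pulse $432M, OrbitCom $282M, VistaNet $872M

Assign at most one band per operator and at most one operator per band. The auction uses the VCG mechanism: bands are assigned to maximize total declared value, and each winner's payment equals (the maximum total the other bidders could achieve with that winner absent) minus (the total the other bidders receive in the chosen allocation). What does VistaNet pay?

Efficient allocation: AzureWave→Band B ($912M), Solara→Band G ($789M), Pulse→Band C ($719M), OrbitCom→Band A ($437M), VistaNet→Band F ($913M); total welfare W = $3770M.
VistaNet receives Band F at value $913M, so the others get W − 913 = $2857M.
Without VistaNet: best allocation of the remaining 4 bidders over all 5 bands is AzureWave→Band B ($912M), Solara→Band G ($789M), Pulse→Band C ($719M), OrbitCom→Band F ($713M), total $3133M.
VCG payment = (others' best without VistaNet) − (others' welfare with VistaNet) = 3133 − 2857 = $276M.

VistaNet pays $276M.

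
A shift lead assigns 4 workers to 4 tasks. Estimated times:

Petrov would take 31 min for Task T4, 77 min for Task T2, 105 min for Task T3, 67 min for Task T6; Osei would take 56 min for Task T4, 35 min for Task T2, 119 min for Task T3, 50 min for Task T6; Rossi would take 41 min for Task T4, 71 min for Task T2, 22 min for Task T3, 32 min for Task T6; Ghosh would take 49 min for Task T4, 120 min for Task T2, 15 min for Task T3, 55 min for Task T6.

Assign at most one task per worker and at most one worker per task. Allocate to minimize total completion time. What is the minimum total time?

Treat this as an assignment problem: match each worker to one task.
Optimal: Petrov→Task T4 (31 min), Osei→Task T2 (35 min), Rossi→Task T6 (32 min), Ghosh→Task T3 (15 min) — total 31+35+32+15 = 113 min.
Row-greedy (each worker in turn takes its cheapest remaining task) gives 143 min, worse by 30.
Swapping Petrov↔Osei (Petrov→Task T2 77 min, Osei→Task T4 56 min) adds 67.
No other one-to-one assignment undercuts 113 min.

Minimum total: 113 min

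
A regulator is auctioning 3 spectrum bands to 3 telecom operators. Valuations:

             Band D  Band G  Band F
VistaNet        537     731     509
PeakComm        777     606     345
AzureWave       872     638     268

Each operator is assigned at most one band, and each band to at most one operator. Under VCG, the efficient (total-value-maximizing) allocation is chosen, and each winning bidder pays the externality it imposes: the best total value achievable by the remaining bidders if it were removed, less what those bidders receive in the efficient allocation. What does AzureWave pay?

Efficient allocation: VistaNet→Band F ($509M), PeakComm→Band G ($606M), AzureWave→Band D ($872M); total welfare W = $1987M.
AzureWave receives Band D at value $872M, so the others get W − 872 = $1115M.
Without AzureWave: best allocation of the remaining 2 bidders over all 3 bands is VistaNet→Band G ($731M), PeakComm→Band D ($777M), total $1508M.
VCG payment = (others' best without AzureWave) − (others' welfare with AzureWave) = 1508 − 1115 = $393M.

AzureWave pays $393M.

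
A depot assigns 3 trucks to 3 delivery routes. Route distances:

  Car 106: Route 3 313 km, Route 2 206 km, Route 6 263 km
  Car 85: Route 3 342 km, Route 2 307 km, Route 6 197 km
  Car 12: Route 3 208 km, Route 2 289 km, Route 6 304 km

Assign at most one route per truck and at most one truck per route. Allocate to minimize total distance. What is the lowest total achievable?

This is the linear assignment problem.
Optimal: Car 106→Route 2 (206 km), Car 85→Route 6 (197 km), Car 12→Route 3 (208 km) — total 206+197+208 = 611 km.
Next-best assignment: Car 106→Route 6, Car 85→Route 2, Car 12→Route 3 = 778 km.

Min total: 611 km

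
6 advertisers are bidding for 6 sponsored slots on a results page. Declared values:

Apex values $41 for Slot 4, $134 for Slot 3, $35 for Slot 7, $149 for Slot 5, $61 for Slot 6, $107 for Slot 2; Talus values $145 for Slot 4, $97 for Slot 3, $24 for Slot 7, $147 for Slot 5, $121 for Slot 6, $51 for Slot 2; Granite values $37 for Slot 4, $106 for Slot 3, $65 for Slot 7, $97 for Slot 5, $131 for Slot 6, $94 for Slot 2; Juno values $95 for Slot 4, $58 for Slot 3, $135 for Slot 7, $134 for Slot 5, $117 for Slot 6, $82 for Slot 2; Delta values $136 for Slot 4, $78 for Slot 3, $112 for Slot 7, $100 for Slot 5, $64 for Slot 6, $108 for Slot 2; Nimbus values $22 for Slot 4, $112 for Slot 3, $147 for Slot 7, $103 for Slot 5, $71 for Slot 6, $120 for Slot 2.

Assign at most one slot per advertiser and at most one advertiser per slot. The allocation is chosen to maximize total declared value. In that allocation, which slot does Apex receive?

This is the linear assignment problem.
Optimal: Apex→Slot 3 ($134), Talus→Slot 5 ($147), Granite→Slot 6 ($131), Juno→Slot 7 ($135), Delta→Slot 4 ($136), Nimbus→Slot 2 ($120) — total 134+147+131+135+136+120 = $803.
Column-greedy (each slot in turn goes to its best remaining advertiser) gives $799, worse by 4.
Apex's own top slot is Slot 5 ($149), but forcing Apex→Slot 5 and reassigning the rest optimally gives only $780 — worse by 23.

Apex receives Slot 3.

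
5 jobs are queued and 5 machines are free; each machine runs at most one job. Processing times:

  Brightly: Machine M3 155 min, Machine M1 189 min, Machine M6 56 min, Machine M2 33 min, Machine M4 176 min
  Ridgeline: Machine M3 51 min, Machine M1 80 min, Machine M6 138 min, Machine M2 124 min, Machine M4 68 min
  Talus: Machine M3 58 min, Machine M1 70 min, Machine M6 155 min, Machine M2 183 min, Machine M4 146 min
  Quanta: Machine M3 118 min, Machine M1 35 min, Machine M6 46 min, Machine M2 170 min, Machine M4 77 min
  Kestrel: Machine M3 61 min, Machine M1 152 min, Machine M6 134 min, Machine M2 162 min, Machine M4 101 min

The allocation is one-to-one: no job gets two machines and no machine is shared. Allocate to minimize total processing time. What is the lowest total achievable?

Minimum total: 278 min

Optimal: Brightly→Machine M2 (33 min), Ridgeline→Machine M4 (68 min), Talus→Machine M1 (70 min), Quanta→Machine M6 (46 min), Kestrel→Machine M3 (61 min) — total 33+68+70+46+61 = 278 min.
Row-greedy (each job in turn takes its cheapest remaining machine) gives 301 min, worse by 23.
Next-best assignment: Brightly→Machine M2, Ridgeline→Machine M3, Talus→Machine M1, Quanta→Machine M6, Kestrel→Machine M4 = 301 min.
Swapping Quanta↔Talus (Quanta→Machine M1 35 min, Talus→Machine M6 155 min) adds 74.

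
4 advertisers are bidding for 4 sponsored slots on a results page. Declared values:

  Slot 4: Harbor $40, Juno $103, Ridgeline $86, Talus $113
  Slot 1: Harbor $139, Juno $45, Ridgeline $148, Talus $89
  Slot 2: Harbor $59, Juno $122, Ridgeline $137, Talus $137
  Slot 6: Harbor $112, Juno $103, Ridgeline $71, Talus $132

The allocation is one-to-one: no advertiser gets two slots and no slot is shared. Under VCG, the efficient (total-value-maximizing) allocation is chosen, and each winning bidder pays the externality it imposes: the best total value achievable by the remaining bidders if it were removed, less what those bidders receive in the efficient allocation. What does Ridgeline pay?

Efficient allocation: Harbor→Slot 1 ($139), Juno→Slot 4 ($103), Ridgeline→Slot 2 ($137), Talus→Slot 6 ($132); total welfare W = $511.
Ridgeline receives Slot 2 at value $137, so the others get W − 137 = $374.
Without Ridgeline: best allocation of the remaining 3 bidders over all 4 slots is Harbor→Slot 1 ($139), Juno→Slot 2 ($122), Talus→Slot 6 ($132), total $393.
VCG payment = (others' best without Ridgeline) − (others' welfare with Ridgeline) = 393 − 374 = $19.

Ridgeline pays $19.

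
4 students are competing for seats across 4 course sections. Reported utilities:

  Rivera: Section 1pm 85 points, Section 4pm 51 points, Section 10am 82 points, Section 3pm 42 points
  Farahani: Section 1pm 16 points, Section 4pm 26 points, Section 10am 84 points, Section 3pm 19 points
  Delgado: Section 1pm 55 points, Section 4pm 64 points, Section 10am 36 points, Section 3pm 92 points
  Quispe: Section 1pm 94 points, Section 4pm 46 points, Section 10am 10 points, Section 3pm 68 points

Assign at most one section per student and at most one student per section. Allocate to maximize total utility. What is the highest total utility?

Optimal: Rivera→Section 4pm (51 points), Farahani→Section 10am (84 points), Delgado→Section 3pm (92 points), Quispe→Section 1pm (94 points) — total 51+84+92+94 = 321 points.
Column-greedy (each section in turn goes to its best remaining student) gives 284 points, worse by 37.

Max total: 321 points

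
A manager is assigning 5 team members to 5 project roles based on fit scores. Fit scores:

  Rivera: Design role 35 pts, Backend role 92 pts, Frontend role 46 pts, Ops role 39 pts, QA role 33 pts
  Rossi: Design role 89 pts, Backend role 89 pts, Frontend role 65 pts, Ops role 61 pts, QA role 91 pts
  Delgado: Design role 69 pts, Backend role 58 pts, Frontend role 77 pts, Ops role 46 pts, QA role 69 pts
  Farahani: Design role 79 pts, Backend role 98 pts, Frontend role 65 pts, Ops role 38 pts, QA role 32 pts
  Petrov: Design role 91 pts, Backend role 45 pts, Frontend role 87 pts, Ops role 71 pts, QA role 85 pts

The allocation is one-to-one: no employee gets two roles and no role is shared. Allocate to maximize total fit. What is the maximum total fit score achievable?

Maximum total: 410 pts

This is a one-to-one assignment (maximum-weight bipartite matching).
Optimal: Rivera→Backend role (92 pts), Rossi→QA role (91 pts), Delgado→Frontend role (77 pts), Farahani→Design role (79 pts), Petrov→Ops role (71 pts) — total 92+91+77+79+71 = 410 pts.
Max-entry greedy (repeatedly take the single best remaining cell) gives 396 pts, worse by 14.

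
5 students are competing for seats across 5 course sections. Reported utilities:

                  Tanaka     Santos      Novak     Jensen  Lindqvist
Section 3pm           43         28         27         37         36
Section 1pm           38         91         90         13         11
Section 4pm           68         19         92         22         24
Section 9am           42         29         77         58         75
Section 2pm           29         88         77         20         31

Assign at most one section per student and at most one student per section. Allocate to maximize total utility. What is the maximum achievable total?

Optimal: Tanaka→Section 4pm (68 points), Santos→Section 2pm (88 points), Novak→Section 1pm (90 points), Jensen→Section 3pm (37 points), Lindqvist→Section 9am (75 points) — total 68+88+90+37+75 = 358 points.
Max-entry greedy (repeatedly take the single best remaining cell) gives 321 points, worse by 37.
Next-best assignment: Tanaka→Section 4pm, Santos→Section 1pm, Novak→Section 2pm, Jensen→Section 3pm, Lindqvist→Section 9am = 348 points.
Swapping Tanaka↔Santos (Tanaka→Section 2pm 29 points, Santos→Section 4pm 19 points) loses 108.

Maximum total: 358 points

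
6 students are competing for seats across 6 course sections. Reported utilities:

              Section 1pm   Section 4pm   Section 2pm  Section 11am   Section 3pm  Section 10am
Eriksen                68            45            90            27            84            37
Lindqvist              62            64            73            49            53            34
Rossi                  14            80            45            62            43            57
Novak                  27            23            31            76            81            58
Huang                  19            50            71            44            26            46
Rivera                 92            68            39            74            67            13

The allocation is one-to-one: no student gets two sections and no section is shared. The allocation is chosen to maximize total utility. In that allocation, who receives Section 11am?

Novak receives Section 11am.

This is the linear assignment problem.
Optimal: Eriksen→Section 3pm (84 points), Lindqvist→Section 2pm (73 points), Rossi→Section 4pm (80 points), Novak→Section 11am (76 points), Huang→Section 10am (46 points), Rivera→Section 1pm (92 points) — total 84+73+80+76+46+92 = 451 points.
Max-entry greedy (repeatedly take the single best remaining cell) gives 438 points, worse by 13.
Next-best assignment: Eriksen→Section 3pm, Lindqvist→Section 4pm, Rossi→Section 10am, Novak→Section 11am, Huang→Section 2pm, Rivera→Section 1pm = 444 points.
No other one-to-one assignment exceeds 451 points.
Novak's own top section is Section 3pm (81 points), but forcing Novak→Section 3pm and reassigning the rest optimally gives only 438 points — worse by 13.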